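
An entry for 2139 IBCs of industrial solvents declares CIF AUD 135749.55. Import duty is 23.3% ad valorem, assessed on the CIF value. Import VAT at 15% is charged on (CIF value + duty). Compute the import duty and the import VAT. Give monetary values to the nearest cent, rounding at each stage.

Import duty: AUD 31629.65; import VAT: AUD 25106.88

Import duty = 135749.55 × 23.3% = 31629.65
VAT base = CIF + duty = 135749.55 + 31629.65 = 167379.20
Import VAT = 167379.20 × 15% = 25106.88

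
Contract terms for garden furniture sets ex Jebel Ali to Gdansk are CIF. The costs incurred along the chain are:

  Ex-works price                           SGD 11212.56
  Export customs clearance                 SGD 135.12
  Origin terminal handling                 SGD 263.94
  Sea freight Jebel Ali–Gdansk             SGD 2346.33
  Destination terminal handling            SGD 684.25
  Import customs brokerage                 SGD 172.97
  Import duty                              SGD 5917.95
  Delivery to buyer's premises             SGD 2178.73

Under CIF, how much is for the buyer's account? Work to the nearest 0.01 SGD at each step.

Buyer's account: SGD 8953.90

CIF: the seller pays costs through ocean freight and marine insurance to the destination port.
Seller's account: goods 11212.56 + export clearance 135.12 + origin terminal 263.94 + freight 2346.33 = 13957.95
Buyer's account: destination terminal 684.25 + brokerage 172.97 + duty 5917.95 + delivery 2178.73 = 8953.90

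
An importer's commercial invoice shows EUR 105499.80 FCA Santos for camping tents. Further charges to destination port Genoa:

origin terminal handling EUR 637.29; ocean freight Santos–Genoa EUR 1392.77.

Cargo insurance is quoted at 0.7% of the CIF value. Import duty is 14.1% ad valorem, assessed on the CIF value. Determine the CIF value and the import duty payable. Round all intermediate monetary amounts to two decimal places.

CIF value: EUR 108287.88; import duty: EUR 15268.59

Let C be the CIF value. C = FCA price + pre-shipment costs + freight + 0.7% × C
C − 0.7% × C = 105499.80 + 637.29 + 1392.77
0.993 × C = 107529.86
C = 107529.86 / 0.993 = 108287.88
Insurance premium = 0.7% × 108287.88 = 758.02
Import duty = 108287.88 × 14.1% = 15268.59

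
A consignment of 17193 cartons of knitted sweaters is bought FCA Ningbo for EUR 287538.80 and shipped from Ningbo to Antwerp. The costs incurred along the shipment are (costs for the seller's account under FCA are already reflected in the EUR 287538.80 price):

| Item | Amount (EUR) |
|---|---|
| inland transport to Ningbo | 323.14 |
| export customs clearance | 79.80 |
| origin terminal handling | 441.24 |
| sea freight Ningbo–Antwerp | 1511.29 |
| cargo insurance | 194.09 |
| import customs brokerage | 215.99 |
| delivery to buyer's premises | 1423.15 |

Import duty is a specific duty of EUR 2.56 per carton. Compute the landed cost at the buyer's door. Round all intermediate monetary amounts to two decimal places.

FCA: the seller delivers export-cleared goods to the carrier; the buyer bears costs from that point.
Already in the invoice (seller's account under FCA): inland to port, export clearance — exclude.
CIF value = FCA price + origin terminal + freight + insurance = 287538.80 + 441.24 + 1511.29 + 194.09 = 289685.42
Import duty = 17193 × 2.56 = 44014.08
Buyer bears: origin terminal 441.24 + freight 1511.29 + insurance 194.09 + brokerage 215.99 + delivery 1423.15 + duty 44014.08 = 47799.84
Landed cost = invoice 287538.80 + 47799.84 = 335338.64

Total landed cost: EUR 335338.64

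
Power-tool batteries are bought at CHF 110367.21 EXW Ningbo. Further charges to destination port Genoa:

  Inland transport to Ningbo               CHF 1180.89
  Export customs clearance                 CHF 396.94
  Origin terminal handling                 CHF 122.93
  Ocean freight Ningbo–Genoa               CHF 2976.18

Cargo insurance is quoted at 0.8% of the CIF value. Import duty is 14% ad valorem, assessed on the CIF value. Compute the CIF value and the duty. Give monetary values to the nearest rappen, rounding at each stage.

CIF value: CHF 115971.93; import duty: CHF 16236.07

Let C be the CIF value. C = EXW price + pre-shipment costs + freight + 0.8% × C
C − 0.8% × C = 110367.21 + 1180.89 + 396.94 + 122.93 + 2976.18
0.992 × C = 115044.15
C = 115044.15 / 0.992 = 115971.93
Insurance premium = 0.8% × 115971.93 = 927.78
Import duty = 115971.93 × 14% = 16236.07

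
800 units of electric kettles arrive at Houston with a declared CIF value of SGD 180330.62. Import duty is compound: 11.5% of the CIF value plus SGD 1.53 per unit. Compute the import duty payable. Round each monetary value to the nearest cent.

Import duty: SGD 21962.02

Ad valorem component: 180330.62 × 11.5% = 20738.02
Specific component: 800 × 1.53 = 1224.00
Import duty = 20738.02 + 1224.00 = 21962.02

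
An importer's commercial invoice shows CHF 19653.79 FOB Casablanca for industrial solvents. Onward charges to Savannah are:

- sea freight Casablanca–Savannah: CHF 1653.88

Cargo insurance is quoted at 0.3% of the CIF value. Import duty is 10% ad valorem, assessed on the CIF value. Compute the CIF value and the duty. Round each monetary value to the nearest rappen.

Let C be the CIF value. C = FOB price + freight + 0.3% × C
C − 0.3% × C = 19653.79 + 1653.88
0.997 × C = 21307.67
C = 21307.67 / 0.997 = 21371.79
Insurance premium = 0.3% × 21371.79 = 64.12
Import duty = 21371.79 × 10% = 2137.18

CIF value: CHF 21371.79; import duty: CHF 2137.18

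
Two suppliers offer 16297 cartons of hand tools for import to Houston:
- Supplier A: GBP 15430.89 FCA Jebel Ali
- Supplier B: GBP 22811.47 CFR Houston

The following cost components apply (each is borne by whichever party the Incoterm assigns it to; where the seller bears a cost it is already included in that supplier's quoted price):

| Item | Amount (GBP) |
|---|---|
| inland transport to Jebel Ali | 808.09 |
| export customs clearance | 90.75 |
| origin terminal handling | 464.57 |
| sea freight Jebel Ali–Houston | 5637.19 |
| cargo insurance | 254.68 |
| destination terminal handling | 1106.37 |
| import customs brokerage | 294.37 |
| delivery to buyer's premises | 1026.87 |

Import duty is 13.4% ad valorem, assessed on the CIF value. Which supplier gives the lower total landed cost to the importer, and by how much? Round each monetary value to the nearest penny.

Supplier A (FCA):
CIF value = FCA price + origin terminal + freight + insurance = 15430.89 + 464.57 + 5637.19 + 254.68 = 21787.33
Import duty = 21787.33 × 13.4% = 2919.50
Buyer bears (A): 464.57 + 5637.19 + 254.68 + 1106.37 + 294.37 + 1026.87 = 8784.05
Landed cost (A) = invoice 15430.89 + 8784.05 + duty 2919.50 = 27134.44
Supplier B (CFR):
CIF value = CFR price + insurance = 22811.47 + 254.68 = 23066.15
Import duty = 23066.15 × 13.4% = 3090.86
Buyer bears (B): 254.68 + 1106.37 + 294.37 + 1026.87 = 2682.29
Landed cost (B) = invoice 22811.47 + 2682.29 + duty 3090.86 = 28584.62
Difference = |27134.44 − 28584.62| = 1450.18

Supplier A is cheaper by GBP 1450.18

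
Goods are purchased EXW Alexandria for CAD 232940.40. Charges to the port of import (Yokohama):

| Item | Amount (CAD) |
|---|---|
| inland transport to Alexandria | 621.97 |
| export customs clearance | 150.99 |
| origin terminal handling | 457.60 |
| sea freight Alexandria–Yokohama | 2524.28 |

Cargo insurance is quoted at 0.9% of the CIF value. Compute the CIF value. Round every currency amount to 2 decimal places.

Let C be the CIF value. C = EXW price + pre-shipment costs + freight + 0.9% × C
C − 0.9% × C = 232940.40 + 621.97 + 150.99 + 457.60 + 2524.28
0.991 × C = 236695.24
C = 236695.24 / 0.991 = 238844.84
Insurance premium = 0.9% × 238844.84 = 2149.60

CIF value: CAD 238844.84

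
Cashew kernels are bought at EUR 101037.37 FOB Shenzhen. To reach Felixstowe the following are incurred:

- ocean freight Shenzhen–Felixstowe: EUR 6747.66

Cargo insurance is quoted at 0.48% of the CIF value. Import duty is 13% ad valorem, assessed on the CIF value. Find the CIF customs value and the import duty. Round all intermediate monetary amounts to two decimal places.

CIF value: EUR 108304.89; import duty: EUR 14079.64

Let C be the CIF value. C = FOB price + freight + 0.48% × C
C − 0.48% × C = 101037.37 + 6747.66
0.9952 × C = 107785.03
C = 107785.03 / 0.9952 = 108304.89
Insurance premium = 0.48% × 108304.89 = 519.86
Import duty = 108304.89 × 13% = 14079.64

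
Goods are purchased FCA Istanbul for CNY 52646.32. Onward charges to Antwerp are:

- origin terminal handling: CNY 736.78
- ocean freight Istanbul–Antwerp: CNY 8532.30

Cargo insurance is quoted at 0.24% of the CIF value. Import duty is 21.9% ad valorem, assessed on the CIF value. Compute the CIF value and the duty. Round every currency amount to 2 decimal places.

CIF value: CNY 62064.35; import duty: CNY 13592.09

Let C be the CIF value. C = FCA price + pre-shipment costs + freight + 0.24% × C
C − 0.24% × C = 52646.32 + 736.78 + 8532.30
0.9976 × C = 61915.40
C = 61915.40 / 0.9976 = 62064.35
Insurance premium = 0.24% × 62064.35 = 148.95
Import duty = 62064.35 × 21.9% = 13592.09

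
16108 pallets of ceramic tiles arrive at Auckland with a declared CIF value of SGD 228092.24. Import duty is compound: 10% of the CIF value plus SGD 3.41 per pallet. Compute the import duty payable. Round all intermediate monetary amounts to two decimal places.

Ad valorem component: 228092.24 × 10% = 22809.22
Specific component: 16108 × 3.41 = 54928.28
Import duty = 22809.22 + 54928.28 = 77737.50

Import duty: SGD 77737.50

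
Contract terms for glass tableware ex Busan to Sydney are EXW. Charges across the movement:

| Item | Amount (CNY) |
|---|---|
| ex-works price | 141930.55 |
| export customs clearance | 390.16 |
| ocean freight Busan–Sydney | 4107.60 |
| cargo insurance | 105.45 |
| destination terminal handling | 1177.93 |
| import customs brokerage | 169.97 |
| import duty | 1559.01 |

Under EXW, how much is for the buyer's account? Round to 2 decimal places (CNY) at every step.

EXW: the seller makes goods available at their premises; the buyer bears all onward costs.
Seller's account: goods 141930.55 = 141930.55
Buyer's account: export clearance 390.16 + freight 4107.60 + insurance 105.45 + destination terminal 1177.93 + brokerage 169.97 + duty 1559.01 = 7510.12

Buyer's account: CNY 7510.12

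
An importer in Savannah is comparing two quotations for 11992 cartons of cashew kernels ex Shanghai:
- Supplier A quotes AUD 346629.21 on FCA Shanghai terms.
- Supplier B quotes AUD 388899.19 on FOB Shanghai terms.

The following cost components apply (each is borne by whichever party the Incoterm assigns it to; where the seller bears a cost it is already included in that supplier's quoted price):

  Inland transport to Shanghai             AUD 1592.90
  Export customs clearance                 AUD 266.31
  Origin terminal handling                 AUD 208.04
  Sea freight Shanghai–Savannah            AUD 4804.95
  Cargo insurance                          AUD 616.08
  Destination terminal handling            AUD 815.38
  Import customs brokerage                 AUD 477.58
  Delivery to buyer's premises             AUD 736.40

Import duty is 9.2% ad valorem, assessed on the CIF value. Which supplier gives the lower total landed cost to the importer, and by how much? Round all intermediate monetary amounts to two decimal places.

Supplier A (FCA):
CIF value = FCA price + origin terminal + freight + insurance = 346629.21 + 208.04 + 4804.95 + 616.08 = 352258.28
Import duty = 352258.28 × 9.2% = 32407.76
Buyer bears (A): 208.04 + 4804.95 + 616.08 + 815.38 + 477.58 + 736.40 = 7658.43
Landed cost (A) = invoice 346629.21 + 7658.43 + duty 32407.76 = 386695.40
Supplier B (FOB):
CIF value = FOB price + freight + insurance = 388899.19 + 4804.95 + 616.08 = 394320.22
Import duty = 394320.22 × 9.2% = 36277.46
Buyer bears (B): 4804.95 + 616.08 + 815.38 + 477.58 + 736.40 = 7450.39
Landed cost (B) = invoice 388899.19 + 7450.39 + duty 36277.46 = 432627.04
Difference = |386695.40 − 432627.04| = 45931.64

Supplier A is cheaper by AUD 45931.64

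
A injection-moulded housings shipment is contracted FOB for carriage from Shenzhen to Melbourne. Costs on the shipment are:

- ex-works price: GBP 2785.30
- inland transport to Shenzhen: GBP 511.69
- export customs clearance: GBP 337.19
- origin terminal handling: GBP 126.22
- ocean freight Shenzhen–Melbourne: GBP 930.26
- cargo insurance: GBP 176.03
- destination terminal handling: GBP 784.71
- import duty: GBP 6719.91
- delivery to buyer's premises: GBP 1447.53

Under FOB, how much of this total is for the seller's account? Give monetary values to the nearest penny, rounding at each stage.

Seller's account: GBP 3760.40

FOB: the seller bears costs until goods are on board at the origin port; the buyer bears freight, insurance and all costs thereafter.
Seller's account: goods 2785.30 + inland to port 511.69 + export clearance 337.19 + origin terminal 126.22 = 3760.40
Buyer's account: freight 930.26 + insurance 176.03 + destination terminal 784.71 + duty 6719.91 + delivery 1447.53 = 10058.44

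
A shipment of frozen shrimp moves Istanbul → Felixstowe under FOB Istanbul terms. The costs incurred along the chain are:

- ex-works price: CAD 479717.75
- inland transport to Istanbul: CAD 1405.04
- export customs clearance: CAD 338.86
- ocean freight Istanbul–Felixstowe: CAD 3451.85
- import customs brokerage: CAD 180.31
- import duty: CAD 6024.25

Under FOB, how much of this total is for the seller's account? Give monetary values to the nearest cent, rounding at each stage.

FOB: the seller bears costs until goods are on board at the origin port; the buyer bears freight, insurance and all costs thereafter.
Seller's account: goods 479717.75 + inland to port 1405.04 + export clearance 338.86 = 481461.65
Buyer's account: freight 3451.85 + brokerage 180.31 + duty 6024.25 = 9656.41

Seller's account: CAD 481461.65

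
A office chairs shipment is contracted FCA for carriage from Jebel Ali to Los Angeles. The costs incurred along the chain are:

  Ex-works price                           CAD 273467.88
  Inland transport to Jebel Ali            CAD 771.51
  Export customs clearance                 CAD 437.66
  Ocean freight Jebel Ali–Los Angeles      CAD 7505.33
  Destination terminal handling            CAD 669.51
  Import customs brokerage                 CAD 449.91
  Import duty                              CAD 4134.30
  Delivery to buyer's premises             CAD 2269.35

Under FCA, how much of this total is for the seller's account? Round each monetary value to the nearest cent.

FCA: the seller delivers export-cleared goods to the carrier; the buyer bears costs from that point.
Seller's account: goods 273467.88 + inland to port 771.51 + export clearance 437.66 = 274677.05
Buyer's account: freight 7505.33 + destination terminal 669.51 + brokerage 449.91 + duty 4134.30 + delivery 2269.35 = 15028.40

Seller's account: CAD 274677.05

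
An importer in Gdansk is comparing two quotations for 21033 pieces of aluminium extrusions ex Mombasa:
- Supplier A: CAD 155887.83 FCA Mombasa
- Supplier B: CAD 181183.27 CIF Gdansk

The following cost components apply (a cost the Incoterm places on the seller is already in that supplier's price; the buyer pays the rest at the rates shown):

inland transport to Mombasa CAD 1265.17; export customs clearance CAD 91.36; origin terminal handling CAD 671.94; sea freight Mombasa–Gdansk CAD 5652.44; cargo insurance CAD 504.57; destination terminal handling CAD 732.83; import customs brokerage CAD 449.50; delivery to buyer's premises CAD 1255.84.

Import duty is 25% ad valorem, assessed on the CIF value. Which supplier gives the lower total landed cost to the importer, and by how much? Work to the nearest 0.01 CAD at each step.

Supplier A is cheaper by CAD 23083.11

Supplier A (FCA):
CIF value = FCA price + origin terminal + freight + insurance = 155887.83 + 671.94 + 5652.44 + 504.57 = 162716.78
Import duty = 162716.78 × 25% = 40679.20
Buyer bears (A): 671.94 + 5652.44 + 504.57 + 732.83 + 449.50 + 1255.84 = 9267.12
Landed cost (A) = invoice 155887.83 + 9267.12 + duty 40679.20 = 205834.15
Supplier B (CIF):
The CIF price already equals the CIF value: 181183.27
Import duty = 181183.27 × 25% = 45295.82
Buyer bears (B): 732.83 + 449.50 + 1255.84 = 2438.17
Landed cost (B) = invoice 181183.27 + 2438.17 + duty 45295.82 = 228917.26
Difference = |205834.15 − 228917.26| = 23083.11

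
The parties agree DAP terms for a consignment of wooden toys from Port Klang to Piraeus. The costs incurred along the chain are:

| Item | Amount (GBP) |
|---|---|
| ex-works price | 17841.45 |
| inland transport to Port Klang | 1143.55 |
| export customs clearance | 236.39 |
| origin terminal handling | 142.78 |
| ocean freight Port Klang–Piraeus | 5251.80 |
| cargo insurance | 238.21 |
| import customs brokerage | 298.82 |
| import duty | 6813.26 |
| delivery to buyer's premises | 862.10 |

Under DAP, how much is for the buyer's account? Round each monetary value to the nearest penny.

Buyer's account: GBP 7112.08

DAP: the seller bears all costs to the named destination except import duty and clearance.
Seller's account: goods 17841.45 + inland to port 1143.55 + export clearance 236.39 + origin terminal 142.78 + freight 5251.80 + insurance 238.21 + delivery 862.10 = 25716.28
Buyer's account: brokerage 298.82 + duty 6813.26 = 7112.08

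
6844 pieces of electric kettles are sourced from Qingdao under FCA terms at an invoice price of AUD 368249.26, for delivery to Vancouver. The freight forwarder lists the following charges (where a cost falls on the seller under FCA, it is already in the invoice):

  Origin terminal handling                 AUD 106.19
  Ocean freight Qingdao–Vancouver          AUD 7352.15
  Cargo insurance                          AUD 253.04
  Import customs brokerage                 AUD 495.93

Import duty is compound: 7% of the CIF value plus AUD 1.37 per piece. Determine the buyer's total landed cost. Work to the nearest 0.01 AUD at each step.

FCA: the seller delivers export-cleared goods to the carrier; the buyer bears costs from that point.
CIF value = FCA price + origin terminal + freight + insurance = 368249.26 + 106.19 + 7352.15 + 253.04 = 375960.64
Ad valorem component: 375960.64 × 7% = 26317.24
Specific component: 6844 × 1.37 = 9376.28
Import duty = 26317.24 + 9376.28 = 35693.52
Buyer bears: origin terminal 106.19 + freight 7352.15 + insurance 253.04 + brokerage 495.93 + duty 35693.52 = 43900.83
Landed cost = invoice 368249.26 + 43900.83 = 412150.09

Total landed cost: AUD 412150.09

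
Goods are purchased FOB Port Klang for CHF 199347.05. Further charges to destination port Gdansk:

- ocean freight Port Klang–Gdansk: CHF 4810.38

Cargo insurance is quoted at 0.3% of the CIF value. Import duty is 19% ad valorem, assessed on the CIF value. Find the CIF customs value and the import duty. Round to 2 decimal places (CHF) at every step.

Let C be the CIF value. C = FOB price + freight + 0.3% × C
C − 0.3% × C = 199347.05 + 4810.38
0.997 × C = 204157.43
C = 204157.43 / 0.997 = 204771.75
Insurance premium = 0.3% × 204771.75 = 614.32
Import duty = 204771.75 × 19% = 38906.63

CIF value: CHF 204771.75; import duty: CHF 38906.63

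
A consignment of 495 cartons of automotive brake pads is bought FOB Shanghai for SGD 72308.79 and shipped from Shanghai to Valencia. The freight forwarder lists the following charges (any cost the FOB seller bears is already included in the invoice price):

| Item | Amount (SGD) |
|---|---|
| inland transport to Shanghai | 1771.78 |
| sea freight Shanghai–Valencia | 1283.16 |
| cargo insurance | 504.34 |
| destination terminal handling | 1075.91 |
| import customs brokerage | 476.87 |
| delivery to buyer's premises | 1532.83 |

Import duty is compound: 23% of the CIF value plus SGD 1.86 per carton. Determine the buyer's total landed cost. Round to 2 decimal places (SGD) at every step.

Total landed cost: SGD 95144.75

FOB: the seller bears costs until goods are on board at the origin port; the buyer bears freight, insurance and all costs thereafter.
Already in the invoice (seller's account under FOB): inland to port — exclude.
CIF value = FOB price + freight + insurance = 72308.79 + 1283.16 + 504.34 = 74096.29
Ad valorem component: 74096.29 × 23% = 17042.15
Specific component: 495 × 1.86 = 920.70
Import duty = 17042.15 + 920.70 = 17962.85
Buyer bears: freight 1283.16 + insurance 504.34 + destination terminal 1075.91 + brokerage 476.87 + delivery 1532.83 + duty 17962.85 = 22835.96
Landed cost = invoice 72308.79 + 22835.96 = 95144.75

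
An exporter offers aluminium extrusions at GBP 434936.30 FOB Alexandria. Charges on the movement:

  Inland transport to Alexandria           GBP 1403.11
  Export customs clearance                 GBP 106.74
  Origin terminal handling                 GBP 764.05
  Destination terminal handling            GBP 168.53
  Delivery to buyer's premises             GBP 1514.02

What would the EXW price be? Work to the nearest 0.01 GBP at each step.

Not relevant to the conversion: destination terminal, delivery — on the buyer under both terms; not part of either seller's price.
From FOB to EXW, the seller no longer bears: inland to port, export clearance, origin terminal.
EXW price = 434936.30 − 1403.11 − 106.74 − 764.05 = 432662.40

EXW price: GBP 432662.40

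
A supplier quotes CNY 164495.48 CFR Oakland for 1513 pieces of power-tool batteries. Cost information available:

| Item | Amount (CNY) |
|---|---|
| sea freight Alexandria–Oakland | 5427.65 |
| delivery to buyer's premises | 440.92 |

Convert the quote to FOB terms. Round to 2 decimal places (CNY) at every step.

FOB price: CNY 159067.83

Not relevant to the conversion: delivery — on the buyer under both terms; not part of either seller's price.
From CFR to FOB, the seller no longer bears: freight.
FOB price = 164495.48 − 5427.65 = 159067.83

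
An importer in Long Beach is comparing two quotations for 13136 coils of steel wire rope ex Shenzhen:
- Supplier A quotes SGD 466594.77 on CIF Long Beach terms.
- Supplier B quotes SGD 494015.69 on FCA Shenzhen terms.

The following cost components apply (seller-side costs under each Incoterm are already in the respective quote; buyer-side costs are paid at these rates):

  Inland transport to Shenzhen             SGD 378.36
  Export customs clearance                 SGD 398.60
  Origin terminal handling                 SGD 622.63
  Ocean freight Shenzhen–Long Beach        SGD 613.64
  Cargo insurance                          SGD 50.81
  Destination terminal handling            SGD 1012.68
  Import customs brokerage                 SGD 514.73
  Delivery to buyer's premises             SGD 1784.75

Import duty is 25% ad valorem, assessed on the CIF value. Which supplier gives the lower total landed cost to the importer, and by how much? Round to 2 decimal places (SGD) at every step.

Supplier A is cheaper by SGD 35885.00

Supplier A (CIF):
The CIF price already equals the CIF value: 466594.77
Import duty = 466594.77 × 25% = 116648.69
Buyer bears (A): 1012.68 + 514.73 + 1784.75 = 3312.16
Landed cost (A) = invoice 466594.77 + 3312.16 + duty 116648.69 = 586555.62
Supplier B (FCA):
CIF value = FCA price + origin terminal + freight + insurance = 494015.69 + 622.63 + 613.64 + 50.81 = 495302.77
Import duty = 495302.77 × 25% = 123825.69
Buyer bears (B): 622.63 + 613.64 + 50.81 + 1012.68 + 514.73 + 1784.75 = 4599.24
Landed cost (B) = invoice 494015.69 + 4599.24 + duty 123825.69 = 622440.62
Difference = |586555.62 − 622440.62| = 35885.00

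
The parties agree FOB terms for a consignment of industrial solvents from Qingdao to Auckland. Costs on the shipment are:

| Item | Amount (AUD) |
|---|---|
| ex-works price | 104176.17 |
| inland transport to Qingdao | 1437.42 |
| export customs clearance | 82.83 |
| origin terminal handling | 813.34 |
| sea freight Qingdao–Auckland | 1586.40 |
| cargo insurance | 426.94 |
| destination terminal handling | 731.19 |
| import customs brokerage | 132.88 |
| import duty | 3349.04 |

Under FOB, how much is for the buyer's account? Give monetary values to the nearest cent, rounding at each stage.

Buyer's account: AUD 6226.45

FOB: the seller bears costs until goods are on board at the origin port; the buyer bears freight, insurance and all costs thereafter.
Seller's account: goods 104176.17 + inland to port 1437.42 + export clearance 82.83 + origin terminal 813.34 = 106509.76
Buyer's account: freight 1586.40 + insurance 426.94 + destination terminal 731.19 + brokerage 132.88 + duty 3349.04 = 6226.45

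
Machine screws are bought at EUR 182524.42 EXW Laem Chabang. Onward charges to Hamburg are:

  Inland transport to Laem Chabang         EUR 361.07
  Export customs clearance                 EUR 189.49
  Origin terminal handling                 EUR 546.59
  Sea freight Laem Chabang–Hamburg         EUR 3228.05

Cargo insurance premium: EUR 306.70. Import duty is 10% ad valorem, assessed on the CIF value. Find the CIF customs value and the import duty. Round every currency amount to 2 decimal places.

CIF = EXW price + pre-shipment costs + freight + insurance
CIF = 182524.42 + 361.07 + 189.49 + 546.59 + 3228.05 + 306.70 = 187156.32
Import duty = 187156.32 × 10% = 18715.63

CIF value: EUR 187156.32; import duty: EUR 18715.63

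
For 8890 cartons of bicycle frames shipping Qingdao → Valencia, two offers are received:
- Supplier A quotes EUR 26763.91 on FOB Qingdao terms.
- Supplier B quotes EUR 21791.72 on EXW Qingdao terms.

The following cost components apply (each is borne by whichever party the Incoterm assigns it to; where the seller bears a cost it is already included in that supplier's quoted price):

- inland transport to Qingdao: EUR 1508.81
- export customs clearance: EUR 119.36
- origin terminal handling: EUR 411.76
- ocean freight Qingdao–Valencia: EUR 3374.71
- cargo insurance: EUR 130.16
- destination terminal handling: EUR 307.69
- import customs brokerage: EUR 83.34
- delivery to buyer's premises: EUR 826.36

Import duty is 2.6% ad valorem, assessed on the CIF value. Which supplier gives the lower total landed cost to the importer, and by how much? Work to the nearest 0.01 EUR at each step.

Supplier A (FOB):
CIF value = FOB price + freight + insurance = 26763.91 + 3374.71 + 130.16 = 30268.78
Import duty = 30268.78 × 2.6% = 786.99
Buyer bears (A): 3374.71 + 130.16 + 307.69 + 83.34 + 826.36 = 4722.26
Landed cost (A) = invoice 26763.91 + 4722.26 + duty 786.99 = 32273.16
Supplier B (EXW):
CIF value = EXW price + inland to port + export clearance + origin terminal + freight + insurance = 21791.72 + 1508.81 + 119.36 + 411.76 + 3374.71 + 130.16 = 27336.52
Import duty = 27336.52 × 2.6% = 710.75
Buyer bears (B): 1508.81 + 119.36 + 411.76 + 3374.71 + 130.16 + 307.69 + 83.34 + 826.36 = 6762.19
Landed cost (B) = invoice 21791.72 + 6762.19 + duty 710.75 = 29264.66
Difference = |32273.16 − 29264.66| = 3008.50

Supplier B is cheaper by EUR 3008.50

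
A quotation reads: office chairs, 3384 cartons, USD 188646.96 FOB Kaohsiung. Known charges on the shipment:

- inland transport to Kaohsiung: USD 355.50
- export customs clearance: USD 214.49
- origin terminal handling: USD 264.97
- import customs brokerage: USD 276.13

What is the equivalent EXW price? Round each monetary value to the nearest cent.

EXW price: USD 187812.00

Not relevant to the conversion: brokerage — on the buyer under both terms; not part of either seller's price.
From FOB to EXW, the seller no longer bears: inland to port, export clearance, origin terminal.
EXW price = 188646.96 − 355.50 − 214.49 − 264.97 = 187812.00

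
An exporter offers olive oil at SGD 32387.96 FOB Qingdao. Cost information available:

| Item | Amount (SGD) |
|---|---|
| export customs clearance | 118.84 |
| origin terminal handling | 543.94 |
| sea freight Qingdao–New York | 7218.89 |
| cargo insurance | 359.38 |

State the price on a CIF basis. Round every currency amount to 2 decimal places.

CIF price: SGD 39966.23

Not relevant to the conversion: export clearance, origin terminal — on the seller under both FOB and CIF; already in the FOB price and stays in the CIF price.
From FOB to CIF, the seller additionally bears: freight, insurance.
CIF price = 32387.96 + 7218.89 + 359.38 = 39966.23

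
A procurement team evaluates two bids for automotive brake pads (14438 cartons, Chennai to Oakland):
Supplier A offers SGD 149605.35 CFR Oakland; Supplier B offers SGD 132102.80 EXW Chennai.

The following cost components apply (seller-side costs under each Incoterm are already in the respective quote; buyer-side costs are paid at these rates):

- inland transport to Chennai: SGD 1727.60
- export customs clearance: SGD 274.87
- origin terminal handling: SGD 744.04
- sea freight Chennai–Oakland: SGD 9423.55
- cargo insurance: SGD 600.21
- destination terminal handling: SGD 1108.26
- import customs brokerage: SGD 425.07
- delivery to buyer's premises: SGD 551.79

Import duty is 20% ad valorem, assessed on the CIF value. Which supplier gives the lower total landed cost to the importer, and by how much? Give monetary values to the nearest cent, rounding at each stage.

Supplier B is cheaper by SGD 6398.99

Supplier A (CFR):
CIF value = CFR price + insurance = 149605.35 + 600.21 = 150205.56
Import duty = 150205.56 × 20% = 30041.11
Buyer bears (A): 600.21 + 1108.26 + 425.07 + 551.79 = 2685.33
Landed cost (A) = invoice 149605.35 + 2685.33 + duty 30041.11 = 182331.79
Supplier B (EXW):
CIF value = EXW price + inland to port + export clearance + origin terminal + freight + insurance = 132102.80 + 1727.60 + 274.87 + 744.04 + 9423.55 + 600.21 = 144873.07
Import duty = 144873.07 × 20% = 28974.61
Buyer bears (B): 1727.60 + 274.87 + 744.04 + 9423.55 + 600.21 + 1108.26 + 425.07 + 551.79 = 14855.39
Landed cost (B) = invoice 132102.80 + 14855.39 + duty 28974.61 = 175932.80
Difference = |182331.79 − 175932.80| = 6398.99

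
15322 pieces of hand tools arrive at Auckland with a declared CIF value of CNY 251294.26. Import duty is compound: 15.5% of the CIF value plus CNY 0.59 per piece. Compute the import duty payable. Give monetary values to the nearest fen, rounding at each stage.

Ad valorem component: 251294.26 × 15.5% = 38950.61
Specific component: 15322 × 0.59 = 9039.98
Import duty = 38950.61 + 9039.98 = 47990.59

Import duty: CNY 47990.59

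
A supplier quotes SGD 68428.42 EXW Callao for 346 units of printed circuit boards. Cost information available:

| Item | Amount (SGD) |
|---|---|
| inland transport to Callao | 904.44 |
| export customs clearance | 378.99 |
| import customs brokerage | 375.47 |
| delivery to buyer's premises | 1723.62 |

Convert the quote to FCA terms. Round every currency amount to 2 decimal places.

FCA price: SGD 69711.85

Not relevant to the conversion: delivery, brokerage — on the buyer under both terms; not part of either seller's price.
From EXW to FCA, the seller additionally bears: inland to port, export clearance.
FCA price = 68428.42 + 904.44 + 378.99 = 69711.85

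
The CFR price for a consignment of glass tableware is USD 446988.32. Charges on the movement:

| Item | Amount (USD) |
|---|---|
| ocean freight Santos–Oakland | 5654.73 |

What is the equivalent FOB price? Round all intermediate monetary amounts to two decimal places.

FOB price: USD 441333.59

From CFR to FOB, the seller no longer bears: freight.
FOB price = 446988.32 − 5654.73 = 441333.59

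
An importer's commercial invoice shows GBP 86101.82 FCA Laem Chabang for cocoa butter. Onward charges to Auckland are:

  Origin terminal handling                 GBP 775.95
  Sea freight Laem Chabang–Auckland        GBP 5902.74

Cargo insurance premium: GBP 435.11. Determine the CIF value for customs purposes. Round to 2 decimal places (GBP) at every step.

CIF value: GBP 93215.62

CIF = FCA price + pre-shipment costs + freight + insurance
CIF = 86101.82 + 775.95 + 5902.74 + 435.11 = 93215.62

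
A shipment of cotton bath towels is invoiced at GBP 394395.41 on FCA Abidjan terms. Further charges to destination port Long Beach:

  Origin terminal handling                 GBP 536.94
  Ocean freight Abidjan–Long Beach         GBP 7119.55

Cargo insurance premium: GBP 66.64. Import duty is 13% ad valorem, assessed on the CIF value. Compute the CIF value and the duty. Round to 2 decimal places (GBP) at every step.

CIF = FCA price + pre-shipment costs + freight + insurance
CIF = 394395.41 + 536.94 + 7119.55 + 66.64 = 402118.54
Import duty = 402118.54 × 13% = 52275.41

CIF value: GBP 402118.54; import duty: GBP 52275.41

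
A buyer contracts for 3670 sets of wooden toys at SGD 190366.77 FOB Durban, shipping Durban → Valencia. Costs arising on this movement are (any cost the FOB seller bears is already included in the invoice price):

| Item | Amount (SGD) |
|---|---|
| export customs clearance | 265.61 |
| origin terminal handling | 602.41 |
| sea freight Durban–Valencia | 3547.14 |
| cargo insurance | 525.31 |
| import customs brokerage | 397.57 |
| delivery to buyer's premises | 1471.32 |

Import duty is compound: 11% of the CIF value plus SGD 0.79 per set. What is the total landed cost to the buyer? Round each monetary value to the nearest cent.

FOB: the seller bears costs until goods are on board at the origin port; the buyer bears freight, insurance and all costs thereafter.
Already in the invoice (seller's account under FOB): export clearance, origin terminal — exclude.
CIF value = FOB price + freight + insurance = 190366.77 + 3547.14 + 525.31 = 194439.22
Ad valorem component: 194439.22 × 11% = 21388.31
Specific component: 3670 × 0.79 = 2899.30
Import duty = 21388.31 + 2899.30 = 24287.61
Buyer bears: freight 3547.14 + insurance 525.31 + brokerage 397.57 + delivery 1471.32 + duty 24287.61 = 30228.95
Landed cost = invoice 190366.77 + 30228.95 = 220595.72

Total landed cost: SGD 220595.72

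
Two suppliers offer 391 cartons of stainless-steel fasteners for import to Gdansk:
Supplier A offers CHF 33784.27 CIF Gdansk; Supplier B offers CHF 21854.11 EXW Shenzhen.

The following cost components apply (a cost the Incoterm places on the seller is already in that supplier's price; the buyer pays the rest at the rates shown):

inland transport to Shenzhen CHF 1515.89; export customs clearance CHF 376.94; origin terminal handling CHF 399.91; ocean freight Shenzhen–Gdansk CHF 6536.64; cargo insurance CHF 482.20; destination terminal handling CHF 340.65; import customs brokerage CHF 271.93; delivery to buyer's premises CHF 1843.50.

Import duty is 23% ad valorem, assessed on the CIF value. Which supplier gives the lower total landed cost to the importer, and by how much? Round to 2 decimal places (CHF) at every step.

Supplier B is cheaper by CHF 3220.85

Supplier A (CIF):
The CIF price already equals the CIF value: 33784.27
Import duty = 33784.27 × 23% = 7770.38
Buyer bears (A): 340.65 + 271.93 + 1843.50 = 2456.08
Landed cost (A) = invoice 33784.27 + 2456.08 + duty 7770.38 = 44010.73
Supplier B (EXW):
CIF value = EXW price + inland to port + export clearance + origin terminal + freight + insurance = 21854.11 + 1515.89 + 376.94 + 399.91 + 6536.64 + 482.20 = 31165.69
Import duty = 31165.69 × 23% = 7168.11
Buyer bears (B): 1515.89 + 376.94 + 399.91 + 6536.64 + 482.20 + 340.65 + 271.93 + 1843.50 = 11767.66
Landed cost (B) = invoice 21854.11 + 11767.66 + duty 7168.11 = 40789.88
Difference = |44010.73 − 40789.88| = 3220.85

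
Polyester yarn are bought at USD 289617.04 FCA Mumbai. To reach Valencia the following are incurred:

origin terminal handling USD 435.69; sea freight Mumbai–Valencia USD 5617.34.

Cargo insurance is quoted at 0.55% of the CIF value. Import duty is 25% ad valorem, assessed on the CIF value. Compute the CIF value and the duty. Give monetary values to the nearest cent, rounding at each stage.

Let C be the CIF value. C = FCA price + pre-shipment costs + freight + 0.55% × C
C − 0.55% × C = 289617.04 + 435.69 + 5617.34
0.9945 × C = 295670.07
C = 295670.07 / 0.9945 = 297305.25
Insurance premium = 0.55% × 297305.25 = 1635.18
Import duty = 297305.25 × 25% = 74326.31

CIF value: USD 297305.25; import duty: USD 74326.31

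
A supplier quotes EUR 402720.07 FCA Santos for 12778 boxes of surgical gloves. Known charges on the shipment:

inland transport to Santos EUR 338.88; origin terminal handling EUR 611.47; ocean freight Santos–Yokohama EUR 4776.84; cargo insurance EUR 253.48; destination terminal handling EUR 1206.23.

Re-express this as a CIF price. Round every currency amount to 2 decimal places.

Not relevant to the conversion: inland to port — on the seller under both FCA and CIF; already in the FCA price and stays in the CIF price. destination terminal — on the buyer under both terms; not part of either seller's price.
From FCA to CIF, the seller additionally bears: origin terminal, freight, insurance.
CIF price = 402720.07 + 611.47 + 4776.84 + 253.48 = 408361.86

CIF price: EUR 408361.86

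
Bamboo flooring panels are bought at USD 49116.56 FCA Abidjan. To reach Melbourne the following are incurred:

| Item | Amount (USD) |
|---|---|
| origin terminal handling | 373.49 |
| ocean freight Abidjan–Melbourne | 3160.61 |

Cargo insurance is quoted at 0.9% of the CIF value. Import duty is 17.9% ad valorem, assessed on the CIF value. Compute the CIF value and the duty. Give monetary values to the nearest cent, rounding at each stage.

CIF value: USD 53128.82; import duty: USD 9510.06

Let C be the CIF value. C = FCA price + pre-shipment costs + freight + 0.9% × C
C − 0.9% × C = 49116.56 + 373.49 + 3160.61
0.991 × C = 52650.66
C = 52650.66 / 0.991 = 53128.82
Insurance premium = 0.9% × 53128.82 = 478.16
Import duty = 53128.82 × 17.9% = 9510.06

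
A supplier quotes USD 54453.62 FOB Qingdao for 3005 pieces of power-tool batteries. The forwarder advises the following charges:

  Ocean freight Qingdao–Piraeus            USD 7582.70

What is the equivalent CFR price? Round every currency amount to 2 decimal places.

CFR price: USD 62036.32

From FOB to CFR, the seller additionally bears: freight.
CFR price = 54453.62 + 7582.70 = 62036.32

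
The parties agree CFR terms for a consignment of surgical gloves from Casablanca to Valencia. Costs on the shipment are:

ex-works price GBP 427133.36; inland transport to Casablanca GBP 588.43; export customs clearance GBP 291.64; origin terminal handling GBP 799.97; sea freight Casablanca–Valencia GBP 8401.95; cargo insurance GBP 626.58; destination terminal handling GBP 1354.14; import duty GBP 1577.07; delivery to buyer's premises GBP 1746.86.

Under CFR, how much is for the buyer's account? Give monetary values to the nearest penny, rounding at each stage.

Buyer's account: GBP 5304.65

CFR: the seller pays costs through ocean freight to the destination port, but not insurance.
Seller's account: goods 427133.36 + inland to port 588.43 + export clearance 291.64 + origin terminal 799.97 + freight 8401.95 = 437215.35
Buyer's account: insurance 626.58 + destination terminal 1354.14 + duty 1577.07 + delivery 1746.86 = 5304.65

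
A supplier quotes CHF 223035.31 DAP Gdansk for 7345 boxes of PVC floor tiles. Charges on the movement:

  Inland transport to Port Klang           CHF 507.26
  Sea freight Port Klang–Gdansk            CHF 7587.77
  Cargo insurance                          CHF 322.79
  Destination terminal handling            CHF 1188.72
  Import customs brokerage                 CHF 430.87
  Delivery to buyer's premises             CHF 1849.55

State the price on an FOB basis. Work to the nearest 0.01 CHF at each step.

Not relevant to the conversion: inland to port — on the seller under both DAP and FOB; already in the DAP price and stays in the FOB price. brokerage — on the buyer under both terms; not part of either seller's price.
From DAP to FOB, the seller no longer bears: freight, insurance, destination terminal, delivery.
FOB price = 223035.31 − 7587.77 − 322.79 − 1188.72 − 1849.55 = 212086.48

FOB price: CHF 212086.48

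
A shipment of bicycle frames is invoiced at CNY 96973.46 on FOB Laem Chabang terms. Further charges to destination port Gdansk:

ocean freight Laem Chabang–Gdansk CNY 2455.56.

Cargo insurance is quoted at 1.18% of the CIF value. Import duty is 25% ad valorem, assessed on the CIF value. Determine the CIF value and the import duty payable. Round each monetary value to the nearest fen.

Let C be the CIF value. C = FOB price + freight + 1.18% × C
C − 1.18% × C = 96973.46 + 2455.56
0.9882 × C = 99429.02
C = 99429.02 / 0.9882 = 100616.29
Insurance premium = 1.18% × 100616.29 = 1187.27
Import duty = 100616.29 × 25% = 25154.07

CIF value: CNY 100616.29; import duty: CNY 25154.07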